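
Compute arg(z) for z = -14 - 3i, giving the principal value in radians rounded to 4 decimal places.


Step 1: z = -14 - 3i
Step 2: arg(z) = atan2(-3, -14)
Step 3: arg(z) = -2.9305

-2.9305


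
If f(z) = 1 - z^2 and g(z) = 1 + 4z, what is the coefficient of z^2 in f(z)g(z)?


Step 1: z^2 term in f*g comes from: (1)*(0) + (0)*(4z) + (-z^2)*(1)
Step 2: = 0 + 0 - 1
Step 3: = -1

-1


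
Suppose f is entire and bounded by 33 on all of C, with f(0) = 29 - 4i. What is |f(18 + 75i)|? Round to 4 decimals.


Step 1: By Liouville's theorem, a bounded entire function is constant.
Step 2: f(z) = f(0) = 29 - 4i for all z.
Step 3: |f(w)| = |29 - 4i| = sqrt(841 + 16)
Step 4: = 29.2746

29.2746


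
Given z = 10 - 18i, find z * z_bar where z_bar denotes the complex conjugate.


Step 1: conj(z) = 10 + 18i
Step 2: z * conj(z) = 10^2 + (-18)^2
Step 3: = 100 + 324 = 424

424


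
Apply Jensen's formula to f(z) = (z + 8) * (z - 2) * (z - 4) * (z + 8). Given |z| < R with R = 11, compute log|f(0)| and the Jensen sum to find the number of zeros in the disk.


Jensen's formula: (1/2pi)*integral log|f(Re^it)|dt = log|f(0)| + sum_{|a_k|<R} log(R/|a_k|)
Step 1: f(0) = 8 * (-2) * (-4) * 8 = 512
Step 2: log|f(0)| = log|-8| + log|2| + log|4| + log|-8| = 6.2383
Step 3: Zeros inside |z| < 11: -8, 2, 4, -8
Step 4: Jensen sum = log(11/8) + log(11/2) + log(11/4) + log(11/8) = 3.3533
Step 5: n(R) = number of terms in the Jensen sum = count of zeros inside |z| < 11 = 4

4


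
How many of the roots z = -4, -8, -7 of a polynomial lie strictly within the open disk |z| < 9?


Step 1: Check each root:
  z = -4: |-4| = 4 < 9
  z = -8: |-8| = 8 < 9
  z = -7: |-7| = 7 < 9
Step 2: Count = 3

3


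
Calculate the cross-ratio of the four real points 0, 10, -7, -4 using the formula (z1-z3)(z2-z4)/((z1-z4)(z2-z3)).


Step 1: (z1-z3)(z2-z4) = 7 * 14 = 98
Step 2: (z1-z4)(z2-z3) = 4 * 17 = 68
Step 3: Cross-ratio = 98/68 = 49/34

49/34


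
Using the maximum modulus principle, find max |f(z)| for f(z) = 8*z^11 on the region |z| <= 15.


Step 1: On |z| = 15, |f(z)| = 8 * |z|^11 = 8 * 15^11
Step 2: By maximum modulus principle, maximum is on boundary.
Step 3: Maximum = 8 * 8649755859375 = 69198046875000

69198046875000


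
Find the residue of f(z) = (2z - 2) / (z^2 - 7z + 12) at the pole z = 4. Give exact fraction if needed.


Step 1: Q(z) = z^2 - 7z + 12 = (z - 4)(z - 3)
Step 2: Q'(z) = 2z - 7
Step 3: Q'(4) = 1, P(4) = 6
Step 4: Res = P(4)/Q'(4) = 6/1 = 6

6


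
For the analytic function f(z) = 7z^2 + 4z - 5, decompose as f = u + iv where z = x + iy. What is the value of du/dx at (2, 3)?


Step 1: f(z) = 7(x+iy)^2 + 4(x+iy) - 5
Step 2: u = 7(x^2 - y^2) + 4x - 5
Step 3: u_x = 14x + 4
Step 4: At (2, 3): u_x = 28 + 4 = 32

32


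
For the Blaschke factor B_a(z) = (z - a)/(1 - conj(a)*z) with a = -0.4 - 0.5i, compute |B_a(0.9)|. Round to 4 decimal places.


Step 1: Numerator z0 - a = 0.9 - (-0.4 - 0.5i) = 1.3 + 0.5i
Step 2: Denominator 1 - conj(a)*z0 = 1 - (-0.4 + 0.5i)*0.9 = 1.36 - 0.45i
Step 3: |z0 - a|^2 = 1.3^2 + 0.5^2 = 1.94; |1 - conj(a)*z0|^2 = 1.36^2 + (-0.45)^2 = 2.0521
Step 4: |B_a(0.9)| = sqrt(1.94 / 2.0521) = sqrt(0.945373)
Step 5: = 0.9723

0.9723


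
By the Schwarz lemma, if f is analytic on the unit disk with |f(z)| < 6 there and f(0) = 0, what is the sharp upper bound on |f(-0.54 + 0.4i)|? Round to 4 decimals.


Step 1: g = f/6 maps D -> D with g(0) = 0, so by the Schwarz lemma |g(z)| <= |z|, i.e. |f(z)| <= 6|z|; this is sharp (f(z) = 6z).
Step 2: |z0|^2 = (-0.54)^2 + 0.4^2 = 0.4516
Step 3: |z0| = sqrt(0.4516) = 0.672012
Step 4: Best bound = 6 * |z0| = 6 * 0.672012 = 4.0321

4.0321


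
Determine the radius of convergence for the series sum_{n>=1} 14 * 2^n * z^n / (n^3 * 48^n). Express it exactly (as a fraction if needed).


Step 1: General term a_n = 14 * 2^n / (n^3 * 48^n)
Step 2: By the root test, |a_n|^(1/n) = 14^(1/n) * 2 / (n^(3/n) * 48) -> 2/48 as n -> infinity (since 14^(1/n) -> 1 and n^(3/n) -> 1)
Step 3: R = 1/lim|a_n|^(1/n) = 48/2 = 24

24


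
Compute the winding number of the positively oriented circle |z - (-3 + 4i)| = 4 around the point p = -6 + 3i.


Step 1: Center c = (-3, 4), radius = 4
Step 2: |p - c|^2 = (-3)^2 + (-1)^2 = 10
Step 3: r^2 = 16
Step 4: |p-c| < r so winding number = 1

1


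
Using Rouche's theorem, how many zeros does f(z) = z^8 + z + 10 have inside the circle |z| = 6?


Step 1: On |z| = 6 the three terms have sizes |z^8| = 6^8 = 1679616, |z| = 6, |10| = 10
Step 2: The dominant term is g(z) = z^8; let h(z) = z + 10 so f = g + h
Step 3: On |z| = 6: |g| = 1679616 and |h| <= 6 + 10 = 16
Step 4: Since 1679616 > 16, |h| < |g| on |z| = 6, so by Rouche f has the same number of zeros as g inside |z| < 6
Step 5: g(z) = z^8 has 8 zeros (all at the origin) inside |z| < 6. Answer = 8

8


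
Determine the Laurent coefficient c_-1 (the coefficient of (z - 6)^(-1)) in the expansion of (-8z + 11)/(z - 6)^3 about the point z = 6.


Step 1: Write the numerator in powers of (z - 6): -8z + 11 = -8(z - 6) + (-8*6 + 11) = -8(z - 6) - 37
Step 2: Divide by (z - 6)^3: f(z) = -37(z - 6)^(-3) - 8(z - 6)^(-2)
Step 3: This finite sum is the Laurent series of f about z = 6.
Step 4: Only the powers -3 and -2 appear, so the coefficient of (z - 6)^(-1) = 0

0


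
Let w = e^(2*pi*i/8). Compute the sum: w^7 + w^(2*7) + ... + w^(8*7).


Step 1: The sum sum_{j=1}^{n} w^(k*j) equals n if n | k, else 0.
Step 2: Here n = 8, k = 7
Step 3: Does n divide k? 8 | 7 -> False
Step 4: Sum = 0

0


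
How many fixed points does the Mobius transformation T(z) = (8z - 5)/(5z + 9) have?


Step 1: Fixed points satisfy T(z) = z
Step 2: 5z^2 + z + 5 = 0
Step 3: Discriminant = 1^2 - 4*5*5 = -99
Step 4: Number of fixed points = 2

2


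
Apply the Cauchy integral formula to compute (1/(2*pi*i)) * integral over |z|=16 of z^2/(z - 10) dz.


Step 1: f(z) = z^2, a = 10 is inside |z| = 16
Step 2: By Cauchy integral formula: (1/(2pi*i)) * integral = f(a)
Step 3: f(10) = 10^2 = 100

100


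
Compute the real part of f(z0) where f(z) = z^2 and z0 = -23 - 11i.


Step 1: z0 = -23 - 11i
Step 2: z0^2 = (-23)^2 - (-11)^2 + 506i
Step 3: real part = 529 - 121 = 408

408


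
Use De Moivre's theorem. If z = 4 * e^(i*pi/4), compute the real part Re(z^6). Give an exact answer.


Step 1: By De Moivre's theorem, z^6 = 4^6 * e^(i*6*pi/4) = 4096 * (cos(3*pi/2) + i*sin(3*pi/2))
Step 2: |z|^6 = 4^6 = 4096
Step 3: The angle 3*pi/2 already lies in [0, 2*pi)
Step 4: cos(3*pi/2) = 0
Step 5: Re(z^6) = 4096 * 0 = 0

0


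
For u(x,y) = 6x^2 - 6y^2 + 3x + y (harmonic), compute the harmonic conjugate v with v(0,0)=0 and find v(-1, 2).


Step 1: v_x = -u_y = 12y - 1
Step 2: v_y = u_x = 12x + 3
Step 3: v = 12xy - x + 3y + C
Step 4: v(0,0) = 0 => C = 0
Step 5: v(-1, 2) = -17

-17


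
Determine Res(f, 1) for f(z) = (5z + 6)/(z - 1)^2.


Step 1: Pole of order 2 at z = 1
Step 2: Res = lim d/dz [(z - 1)^2 * f(z)] as z -> 1
Step 3: (z - 1)^2 * f(z) = 5z + 6
Step 4: d/dz[5z + 6] = 5

5


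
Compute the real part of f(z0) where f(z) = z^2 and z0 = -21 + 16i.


Step 1: z0 = -21 + 16i
Step 2: z0^2 = (-21)^2 - 16^2 - 672i
Step 3: real part = 441 - 256 = 185

185


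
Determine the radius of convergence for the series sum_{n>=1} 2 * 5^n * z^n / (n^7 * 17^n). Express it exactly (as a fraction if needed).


Step 1: General term a_n = 2 * 5^n / (n^7 * 17^n)
Step 2: By the root test, |a_n|^(1/n) = 2^(1/n) * 5 / (n^(7/n) * 17) -> 5/17 as n -> infinity (since 2^(1/n) -> 1 and n^(7/n) -> 1)
Step 3: R = 1/lim|a_n|^(1/n) = 17/5

17/5


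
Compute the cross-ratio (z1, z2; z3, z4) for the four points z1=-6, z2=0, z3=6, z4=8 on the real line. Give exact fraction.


Step 1: (z1-z3)(z2-z4) = (-12) * (-8) = 96
Step 2: (z1-z4)(z2-z3) = (-14) * (-6) = 84
Step 3: Cross-ratio = 96/84 = 8/7

8/7


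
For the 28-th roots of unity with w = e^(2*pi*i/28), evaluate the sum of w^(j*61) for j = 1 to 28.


Step 1: The sum sum_{j=1}^{n} w^(k*j) equals n if n | k, else 0.
Step 2: Here n = 28, k = 61
Step 3: Does n divide k? 28 | 61 -> False
Step 4: Sum = 0

0


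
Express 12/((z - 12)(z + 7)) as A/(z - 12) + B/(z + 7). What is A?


Step 1: Multiply both sides by (z - 12) and set z = 12
Step 2: A = 12 / (12 + 7)
Step 3: A = 12 / 19
Step 4: A = 12/19

12/19


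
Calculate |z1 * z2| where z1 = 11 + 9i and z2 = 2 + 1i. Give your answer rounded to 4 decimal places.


Step 1: |z1| = sqrt(11^2 + 9^2) = sqrt(202)
Step 2: |z2| = sqrt(2^2 + 1^2) = sqrt(5)
Step 3: |z1*z2| = |z1|*|z2| = sqrt(202) * sqrt(5) = sqrt(202 * 5) = sqrt(1010)
Step 4: = 31.7805

31.7805


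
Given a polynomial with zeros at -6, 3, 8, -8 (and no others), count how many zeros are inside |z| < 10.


Step 1: Check each root:
  z = -6: |-6| = 6 < 10
  z = 3: |3| = 3 < 10
  z = 8: |8| = 8 < 10
  z = -8: |-8| = 8 < 10
Step 2: Count = 4

4


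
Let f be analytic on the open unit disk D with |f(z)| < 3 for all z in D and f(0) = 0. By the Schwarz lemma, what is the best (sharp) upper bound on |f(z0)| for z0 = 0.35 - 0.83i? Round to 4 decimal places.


Step 1: g = f/3 maps D -> D with g(0) = 0, so by the Schwarz lemma |g(z)| <= |z|, i.e. |f(z)| <= 3|z|; this is sharp (f(z) = 3z).
Step 2: |z0|^2 = 0.35^2 + (-0.83)^2 = 0.8114
Step 3: |z0| = sqrt(0.8114) = 0.900777
Step 4: Best bound = 3 * |z0| = 3 * 0.900777 = 2.7023

2.7023


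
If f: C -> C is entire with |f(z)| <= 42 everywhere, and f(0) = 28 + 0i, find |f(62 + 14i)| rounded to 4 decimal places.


Step 1: By Liouville's theorem, a bounded entire function is constant.
Step 2: f(z) = f(0) = 28 + 0i for all z.
Step 3: |f(w)| = |28 + 0i| = sqrt(784 + 0)
Step 4: = 28.0

28.0


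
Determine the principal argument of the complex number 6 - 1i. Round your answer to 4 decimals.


Step 1: z = 6 - 1i
Step 2: arg(z) = atan2(-1, 6)
Step 3: arg(z) = -0.1651

-0.1651


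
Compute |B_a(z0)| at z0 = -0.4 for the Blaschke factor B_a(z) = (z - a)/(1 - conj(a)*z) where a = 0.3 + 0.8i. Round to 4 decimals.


Step 1: Numerator z0 - a = -0.4 - (0.3 + 0.8i) = -0.7 - 0.8i
Step 2: Denominator 1 - conj(a)*z0 = 1 - (0.3 - 0.8i)*(-0.4) = 1.12 - 0.32i
Step 3: |z0 - a|^2 = (-0.7)^2 + (-0.8)^2 = 1.13; |1 - conj(a)*z0|^2 = 1.12^2 + (-0.32)^2 = 1.3568
Step 4: |B_a(-0.4)| = sqrt(1.13 / 1.3568) = sqrt(0.832842)
Step 5: = 0.9126

0.9126


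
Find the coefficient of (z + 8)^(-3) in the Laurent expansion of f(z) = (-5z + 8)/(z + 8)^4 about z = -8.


Step 1: Write the numerator in powers of (z + 8): -5z + 8 = -5(z + 8) + (-5*(-8) + 8) = -5(z + 8) + 48
Step 2: Divide by (z + 8)^4: f(z) = 48(z + 8)^(-4) - 5(z + 8)^(-3)
Step 3: This finite sum is the Laurent series of f about z = -8.
Step 4: Coefficient of (z + 8)^(-3) = coefficient of (z + 8) in the re-centred numerator = -5

-5


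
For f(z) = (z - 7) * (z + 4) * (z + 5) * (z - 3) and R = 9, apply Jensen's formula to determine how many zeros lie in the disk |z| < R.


Jensen's formula: (1/2pi)*integral log|f(Re^it)|dt = log|f(0)| + sum_{|a_k|<R} log(R/|a_k|)
Step 1: f(0) = (-7) * 4 * 5 * (-3) = 420
Step 2: log|f(0)| = log|7| + log|-4| + log|-5| + log|3| = 6.0403
Step 3: Zeros inside |z| < 9: 7, -4, -5, 3
Step 4: Jensen sum = log(9/7) + log(9/4) + log(9/5) + log(9/3) = 2.7486
Step 5: n(R) = number of terms in the Jensen sum = count of zeros inside |z| < 9 = 4

4


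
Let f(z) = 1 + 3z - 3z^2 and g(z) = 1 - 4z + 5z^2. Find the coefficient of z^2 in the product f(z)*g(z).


Step 1: z^2 term in f*g comes from: (1)*(5z^2) + (3z)*(-4z) + (-3z^2)*(1)
Step 2: = 5 - 12 - 3
Step 3: = -10

-10


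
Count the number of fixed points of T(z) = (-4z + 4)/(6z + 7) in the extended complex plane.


Step 1: Fixed points satisfy T(z) = z
Step 2: 6z^2 + 11z - 4 = 0
Step 3: Discriminant = 11^2 - 4*6*(-4) = 217
Step 4: Number of fixed points = 2

2


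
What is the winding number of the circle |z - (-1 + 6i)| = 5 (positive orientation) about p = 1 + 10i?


Step 1: Center c = (-1, 6), radius = 5
Step 2: |p - c|^2 = 2^2 + 4^2 = 20
Step 3: r^2 = 25
Step 4: |p-c| < r so winding number = 1

1


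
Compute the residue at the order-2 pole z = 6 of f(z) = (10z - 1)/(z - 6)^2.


Step 1: Pole of order 2 at z = 6
Step 2: Res = lim d/dz [(z - 6)^2 * f(z)] as z -> 6
Step 3: (z - 6)^2 * f(z) = 10z - 1
Step 4: d/dz[10z - 1] = 10

10


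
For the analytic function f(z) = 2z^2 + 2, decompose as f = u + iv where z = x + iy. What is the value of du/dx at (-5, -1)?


Step 1: f(z) = 2(x+iy)^2 + 2
Step 2: u = 2(x^2 - y^2) + 2
Step 3: u_x = 4x + 0
Step 4: At (-5, -1): u_x = -20 + 0 = -20

-20


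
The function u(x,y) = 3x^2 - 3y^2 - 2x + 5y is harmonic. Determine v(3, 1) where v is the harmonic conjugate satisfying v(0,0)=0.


Step 1: v_x = -u_y = 6y - 5
Step 2: v_y = u_x = 6x - 2
Step 3: v = 6xy - 5x - 2y + C
Step 4: v(0,0) = 0 => C = 0
Step 5: v(3, 1) = 1

1


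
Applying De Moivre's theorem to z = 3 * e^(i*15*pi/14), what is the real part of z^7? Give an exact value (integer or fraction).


Step 1: By De Moivre's theorem, z^7 = 3^7 * e^(i*7*15*pi/14) = 2187 * (cos(15*pi/2) + i*sin(15*pi/2))
Step 2: |z|^7 = 3^7 = 2187
Step 3: Reduce the angle mod 2*pi: 15*pi/2 - 6*pi = 3*pi/2
Step 4: cos(3*pi/2) = 0
Step 5: Re(z^7) = 2187 * 0 = 0

0


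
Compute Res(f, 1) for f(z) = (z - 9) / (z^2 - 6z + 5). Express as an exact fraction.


Step 1: Q(z) = z^2 - 6z + 5 = (z - 1)(z - 5)
Step 2: Q'(z) = 2z - 6
Step 3: Q'(1) = -4, P(1) = -8
Step 4: Res = P(1)/Q'(1) = -8/(-4) = 2

2


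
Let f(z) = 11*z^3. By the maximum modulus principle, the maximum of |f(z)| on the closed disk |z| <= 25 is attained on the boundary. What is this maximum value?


Step 1: On |z| = 25, |f(z)| = 11 * |z|^3 = 11 * 25^3
Step 2: By maximum modulus principle, maximum is on boundary.
Step 3: Maximum = 11 * 15625 = 171875

171875


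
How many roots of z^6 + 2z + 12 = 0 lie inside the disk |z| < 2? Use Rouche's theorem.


Step 1: On |z| = 2 the three terms have sizes |z^6| = 2^6 = 64, |2z| = 2*2 = 4, |12| = 12
Step 2: The dominant term is g(z) = z^6; let h(z) = 2z + 12 so f = g + h
Step 3: On |z| = 2: |g| = 64 and |h| <= 4 + 12 = 16
Step 4: Since 64 > 16, |h| < |g| on |z| = 2, so by Rouche f has the same number of zeros as g inside |z| < 2
Step 5: g(z) = z^6 has 6 zeros (all at the origin) inside |z| < 2. Answer = 6

6


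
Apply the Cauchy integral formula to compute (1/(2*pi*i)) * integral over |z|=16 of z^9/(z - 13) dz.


Step 1: f(z) = z^9, a = 13 is inside |z| = 16
Step 2: By Cauchy integral formula: (1/(2pi*i)) * integral = f(a)
Step 3: f(13) = 13^9 = 10604499373

10604499373


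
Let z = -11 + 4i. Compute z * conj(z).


Step 1: conj(z) = -11 - 4i
Step 2: z * conj(z) = (-11)^2 + 4^2
Step 3: = 121 + 16 = 137

137


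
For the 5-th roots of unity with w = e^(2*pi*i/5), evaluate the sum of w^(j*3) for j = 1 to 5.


Step 1: The sum sum_{j=1}^{n} w^(k*j) equals n if n | k, else 0.
Step 2: Here n = 5, k = 3
Step 3: Does n divide k? 5 | 3 -> False
Step 4: Sum = 0

0


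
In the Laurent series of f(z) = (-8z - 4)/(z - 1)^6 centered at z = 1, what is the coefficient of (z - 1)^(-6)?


Step 1: Write the numerator in powers of (z - 1): -8z - 4 = -8(z - 1) + (-8*1 - 4) = -8(z - 1) - 12
Step 2: Divide by (z - 1)^6: f(z) = -12(z - 1)^(-6) - 8(z - 1)^(-5)
Step 3: This finite sum is the Laurent series of f about z = 1.
Step 4: Coefficient of (z - 1)^(-6) = -8*1 - 4 = -12

-12


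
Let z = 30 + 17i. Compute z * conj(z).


Step 1: conj(z) = 30 - 17i
Step 2: z * conj(z) = 30^2 + 17^2
Step 3: = 900 + 289 = 1189

1189


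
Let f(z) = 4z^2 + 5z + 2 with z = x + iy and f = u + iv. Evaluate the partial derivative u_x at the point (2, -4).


Step 1: f(z) = 4(x+iy)^2 + 5(x+iy) + 2
Step 2: u = 4(x^2 - y^2) + 5x + 2
Step 3: u_x = 8x + 5
Step 4: At (2, -4): u_x = 16 + 5 = 21

21


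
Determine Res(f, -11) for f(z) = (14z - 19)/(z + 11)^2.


Step 1: Pole of order 2 at z = -11
Step 2: Res = lim d/dz [(z + 11)^2 * f(z)] as z -> -11
Step 3: (z + 11)^2 * f(z) = 14z - 19
Step 4: d/dz[14z - 19] = 14

14


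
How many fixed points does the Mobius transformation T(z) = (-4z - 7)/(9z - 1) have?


Step 1: Fixed points satisfy T(z) = z
Step 2: 9z^2 + 3z + 7 = 0
Step 3: Discriminant = 3^2 - 4*9*7 = -243
Step 4: Number of fixed points = 2

2


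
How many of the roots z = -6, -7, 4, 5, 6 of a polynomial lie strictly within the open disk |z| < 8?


Step 1: Check each root:
  z = -6: |-6| = 6 < 8
  z = -7: |-7| = 7 < 8
  z = 4: |4| = 4 < 8
  z = 5: |5| = 5 < 8
  z = 6: |6| = 6 < 8
Step 2: Count = 5

5


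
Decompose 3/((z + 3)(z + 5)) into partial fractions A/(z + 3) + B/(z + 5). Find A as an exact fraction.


Step 1: Multiply both sides by (z + 3) and set z = -3
Step 2: A = 3 / (-3 + 5)
Step 3: A = 3 / 2
Step 4: A = 3/2

3/2


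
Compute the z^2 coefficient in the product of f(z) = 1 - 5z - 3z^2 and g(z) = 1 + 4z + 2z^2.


Step 1: z^2 term in f*g comes from: (1)*(2z^2) + (-5z)*(4z) + (-3z^2)*(1)
Step 2: = 2 - 20 - 3
Step 3: = -21

-21


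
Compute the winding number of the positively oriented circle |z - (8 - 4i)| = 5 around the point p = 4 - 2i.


Step 1: Center c = (8, -4), radius = 5
Step 2: |p - c|^2 = (-4)^2 + 2^2 = 20
Step 3: r^2 = 25
Step 4: |p-c| < r so winding number = 1

1


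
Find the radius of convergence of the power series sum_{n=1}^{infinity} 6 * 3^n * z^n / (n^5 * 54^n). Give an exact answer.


Step 1: General term a_n = 6 * 3^n / (n^5 * 54^n)
Step 2: By the root test, |a_n|^(1/n) = 6^(1/n) * 3 / (n^(5/n) * 54) -> 3/54 as n -> infinity (since 6^(1/n) -> 1 and n^(5/n) -> 1)
Step 3: R = 1/lim|a_n|^(1/n) = 54/3 = 18

18


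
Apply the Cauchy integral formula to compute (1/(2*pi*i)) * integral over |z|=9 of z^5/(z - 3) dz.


Step 1: f(z) = z^5, a = 3 is inside |z| = 9
Step 2: By Cauchy integral formula: (1/(2pi*i)) * integral = f(a)
Step 3: f(3) = 3^5 = 243

243


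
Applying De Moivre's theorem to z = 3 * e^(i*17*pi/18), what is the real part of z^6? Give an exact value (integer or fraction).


Step 1: By De Moivre's theorem, z^6 = 3^6 * e^(i*6*17*pi/18) = 729 * (cos(17*pi/3) + i*sin(17*pi/3))
Step 2: |z|^6 = 3^6 = 729
Step 3: Reduce the angle mod 2*pi: 17*pi/3 - 4*pi = 5*pi/3
Step 4: cos(5*pi/3) = 1/2
Step 5: Re(z^6) = 729 * 1/2 = 729/2

729/2


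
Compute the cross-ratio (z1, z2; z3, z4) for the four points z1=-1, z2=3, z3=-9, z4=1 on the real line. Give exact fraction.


Step 1: (z1-z3)(z2-z4) = 8 * 2 = 16
Step 2: (z1-z4)(z2-z3) = (-2) * 12 = -24
Step 3: Cross-ratio = -16/24 = -2/3

-2/3


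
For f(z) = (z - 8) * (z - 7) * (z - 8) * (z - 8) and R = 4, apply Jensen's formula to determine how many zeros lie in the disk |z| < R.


Jensen's formula: (1/2pi)*integral log|f(Re^it)|dt = log|f(0)| + sum_{|a_k|<R} log(R/|a_k|)
Step 1: f(0) = (-8) * (-7) * (-8) * (-8) = 3584
Step 2: log|f(0)| = log|8| + log|7| + log|8| + log|8| = 8.1842
Step 3: Zeros inside |z| < 4: none
Step 4: Jensen sum = (empty sum) = 0
Step 5: n(R) = number of terms in the Jensen sum = count of zeros inside |z| < 4 = 0

0


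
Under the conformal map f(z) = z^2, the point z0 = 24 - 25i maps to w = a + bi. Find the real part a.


Step 1: z0 = 24 - 25i
Step 2: z0^2 = 24^2 - (-25)^2 - 1200i
Step 3: real part = 576 - 625 = -49

-49


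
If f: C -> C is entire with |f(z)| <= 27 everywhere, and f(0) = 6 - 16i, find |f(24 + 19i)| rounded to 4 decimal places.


Step 1: By Liouville's theorem, a bounded entire function is constant.
Step 2: f(z) = f(0) = 6 - 16i for all z.
Step 3: |f(w)| = |6 - 16i| = sqrt(36 + 256)
Step 4: = 17.088

17.088


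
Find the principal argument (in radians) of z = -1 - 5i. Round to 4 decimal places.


Step 1: z = -1 - 5i
Step 2: arg(z) = atan2(-5, -1)
Step 3: arg(z) = -1.7682

-1.7682


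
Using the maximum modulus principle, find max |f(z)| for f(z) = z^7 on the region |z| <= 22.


Step 1: On |z| = 22, |f(z)| = |z|^7 = 22^7
Step 2: By maximum modulus principle, maximum is on boundary.
Step 3: Maximum = 2494357888 = 2494357888

2494357888


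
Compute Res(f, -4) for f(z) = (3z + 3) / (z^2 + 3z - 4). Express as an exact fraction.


Step 1: Q(z) = z^2 + 3z - 4 = (z + 4)(z - 1)
Step 2: Q'(z) = 2z + 3
Step 3: Q'(-4) = -5, P(-4) = -9
Step 4: Res = P(-4)/Q'(-4) = -9/(-5) = 9/5

9/5


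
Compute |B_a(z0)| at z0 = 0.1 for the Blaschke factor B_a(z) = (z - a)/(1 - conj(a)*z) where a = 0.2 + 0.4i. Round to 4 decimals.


Step 1: Numerator z0 - a = 0.1 - (0.2 + 0.4i) = -0.1 - 0.4i
Step 2: Denominator 1 - conj(a)*z0 = 1 - (0.2 - 0.4i)*0.1 = 0.98 + 0.04i
Step 3: |z0 - a|^2 = (-0.1)^2 + (-0.4)^2 = 0.17; |1 - conj(a)*z0|^2 = 0.98^2 + 0.04^2 = 0.962
Step 4: |B_a(0.1)| = sqrt(0.17 / 0.962) = sqrt(0.176715)
Step 5: = 0.4204

0.4204


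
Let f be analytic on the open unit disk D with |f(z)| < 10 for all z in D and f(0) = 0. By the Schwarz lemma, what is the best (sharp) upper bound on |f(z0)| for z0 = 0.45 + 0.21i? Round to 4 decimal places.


Step 1: g = f/10 maps D -> D with g(0) = 0, so by the Schwarz lemma |g(z)| <= |z|, i.e. |f(z)| <= 10|z|; this is sharp (f(z) = 10z).
Step 2: |z0|^2 = 0.45^2 + 0.21^2 = 0.2466
Step 3: |z0| = sqrt(0.2466) = 0.496588
Step 4: Best bound = 10 * |z0| = 10 * 0.496588 = 4.9659

4.9659


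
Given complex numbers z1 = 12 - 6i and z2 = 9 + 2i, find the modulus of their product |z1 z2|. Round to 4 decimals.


Step 1: |z1| = sqrt(12^2 + (-6)^2) = sqrt(180)
Step 2: |z2| = sqrt(9^2 + 2^2) = sqrt(85)
Step 3: |z1*z2| = |z1|*|z2| = sqrt(180) * sqrt(85) = sqrt(180 * 85) = sqrt(15300)
Step 4: = 123.6932

123.6932


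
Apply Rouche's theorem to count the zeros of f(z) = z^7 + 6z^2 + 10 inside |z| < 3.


Step 1: On |z| = 3 the three terms have sizes |z^7| = 3^7 = 2187, |6z^2| = 6*3^2 = 54, |10| = 10
Step 2: The dominant term is g(z) = z^7; let h(z) = 6z^2 + 10 so f = g + h
Step 3: On |z| = 3: |g| = 2187 and |h| <= 54 + 10 = 64
Step 4: Since 2187 > 64, |h| < |g| on |z| = 3, so by Rouche f has the same number of zeros as g inside |z| < 3
Step 5: g(z) = z^7 has 7 zeros (all at the origin) inside |z| < 3. Answer = 7

7


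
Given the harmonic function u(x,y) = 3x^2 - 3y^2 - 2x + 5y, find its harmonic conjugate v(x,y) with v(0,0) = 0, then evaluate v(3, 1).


Step 1: v_x = -u_y = 6y - 5
Step 2: v_y = u_x = 6x - 2
Step 3: v = 6xy - 5x - 2y + C
Step 4: v(0,0) = 0 => C = 0
Step 5: v(3, 1) = 1

1


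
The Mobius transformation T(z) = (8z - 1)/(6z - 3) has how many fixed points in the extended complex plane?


Step 1: Fixed points satisfy T(z) = z
Step 2: 6z^2 - 11z + 1 = 0
Step 3: Discriminant = (-11)^2 - 4*6*1 = 97
Step 4: Number of fixed points = 2

2


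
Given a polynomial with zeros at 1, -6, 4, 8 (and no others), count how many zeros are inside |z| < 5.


Step 1: Check each root:
  z = 1: |1| = 1 < 5
  z = -6: |-6| = 6 >= 5
  z = 4: |4| = 4 < 5
  z = 8: |8| = 8 >= 5
Step 2: Count = 2

2


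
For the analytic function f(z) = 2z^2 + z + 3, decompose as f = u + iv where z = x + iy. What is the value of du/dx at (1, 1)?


Step 1: f(z) = 2(x+iy)^2 + (x+iy) + 3
Step 2: u = 2(x^2 - y^2) + x + 3
Step 3: u_x = 4x + 1
Step 4: At (1, 1): u_x = 4 + 1 = 5

5


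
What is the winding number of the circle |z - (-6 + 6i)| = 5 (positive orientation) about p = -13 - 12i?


Step 1: Center c = (-6, 6), radius = 5
Step 2: |p - c|^2 = (-7)^2 + (-18)^2 = 373
Step 3: r^2 = 25
Step 4: |p-c| > r so winding number = 0

0


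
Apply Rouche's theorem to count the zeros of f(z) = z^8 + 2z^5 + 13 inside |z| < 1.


Step 1: On |z| = 1 the three terms have sizes |z^8| = 1^8 = 1, |2z^5| = 2*1^5 = 2, |13| = 13
Step 2: The dominant term is g(z) = 13; let h(z) = z^8 + 2z^5 so f = g + h
Step 3: On |z| = 1: |g| = 13 and |h| <= 1 + 2 = 3
Step 4: Since 13 > 3, |h| < |g| on |z| = 1, so by Rouche f has the same number of zeros as g inside |z| < 1
Step 5: g(z) = 13 is a nonzero constant with no zeros inside |z| < 1. Answer = 0

0


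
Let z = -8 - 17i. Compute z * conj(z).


Step 1: conj(z) = -8 + 17i
Step 2: z * conj(z) = (-8)^2 + (-17)^2
Step 3: = 64 + 289 = 353

353


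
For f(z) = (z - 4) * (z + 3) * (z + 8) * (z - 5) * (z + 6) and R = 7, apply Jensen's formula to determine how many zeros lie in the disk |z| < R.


Jensen's formula: (1/2pi)*integral log|f(Re^it)|dt = log|f(0)| + sum_{|a_k|<R} log(R/|a_k|)
Step 1: f(0) = (-4) * 3 * 8 * (-5) * 6 = 2880
Step 2: log|f(0)| = log|4| + log|-3| + log|-8| + log|5| + log|-6| = 7.9655
Step 3: Zeros inside |z| < 7: 4, -3, 5, -6
Step 4: Jensen sum = log(7/4) + log(7/3) + log(7/5) + log(7/6) = 1.8975
Step 5: n(R) = number of terms in the Jensen sum = count of zeros inside |z| < 7 = 4

4


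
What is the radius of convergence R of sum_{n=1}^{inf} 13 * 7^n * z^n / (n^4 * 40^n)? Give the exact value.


Step 1: General term a_n = 13 * 7^n / (n^4 * 40^n)
Step 2: By the root test, |a_n|^(1/n) = 13^(1/n) * 7 / (n^(4/n) * 40) -> 7/40 as n -> infinity (since 13^(1/n) -> 1 and n^(4/n) -> 1)
Step 3: R = 1/lim|a_n|^(1/n) = 40/7

40/7


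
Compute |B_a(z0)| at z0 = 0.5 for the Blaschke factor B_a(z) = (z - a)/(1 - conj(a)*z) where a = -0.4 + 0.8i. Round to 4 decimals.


Step 1: Numerator z0 - a = 0.5 - (-0.4 + 0.8i) = 0.9 - 0.8i
Step 2: Denominator 1 - conj(a)*z0 = 1 - (-0.4 - 0.8i)*0.5 = 1.2 + 0.4i
Step 3: |z0 - a|^2 = 0.9^2 + (-0.8)^2 = 1.45; |1 - conj(a)*z0|^2 = 1.2^2 + 0.4^2 = 1.6
Step 4: |B_a(0.5)| = sqrt(1.45 / 1.6) = sqrt(0.90625)
Step 5: = 0.952

0.952


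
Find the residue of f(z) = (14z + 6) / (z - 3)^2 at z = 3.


Step 1: Pole of order 2 at z = 3
Step 2: Res = lim d/dz [(z - 3)^2 * f(z)] as z -> 3
Step 3: (z - 3)^2 * f(z) = 14z + 6
Step 4: d/dz[14z + 6] = 14

14


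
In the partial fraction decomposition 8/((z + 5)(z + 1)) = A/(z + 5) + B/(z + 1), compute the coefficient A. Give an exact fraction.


Step 1: Multiply both sides by (z + 5) and set z = -5
Step 2: A = 8 / (-5 + 1)
Step 3: A = 8 / (-4)
Step 4: A = -2

-2


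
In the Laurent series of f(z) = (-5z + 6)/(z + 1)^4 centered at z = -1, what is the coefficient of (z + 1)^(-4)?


Step 1: Write the numerator in powers of (z + 1): -5z + 6 = -5(z + 1) + (-5*(-1) + 6) = -5(z + 1) + 11
Step 2: Divide by (z + 1)^4: f(z) = 11(z + 1)^(-4) - 5(z + 1)^(-3)
Step 3: This finite sum is the Laurent series of f about z = -1.
Step 4: Coefficient of (z + 1)^(-4) = -5*(-1) + 6 = 11

11


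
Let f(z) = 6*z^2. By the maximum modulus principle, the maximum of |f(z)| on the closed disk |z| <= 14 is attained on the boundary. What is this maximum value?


Step 1: On |z| = 14, |f(z)| = 6 * |z|^2 = 6 * 14^2
Step 2: By maximum modulus principle, maximum is on boundary.
Step 3: Maximum = 6 * 196 = 1176

1176


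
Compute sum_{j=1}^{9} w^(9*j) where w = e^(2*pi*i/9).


Step 1: The sum sum_{j=1}^{n} w^(k*j) equals n if n | k, else 0.
Step 2: Here n = 9, k = 9
Step 3: Does n divide k? 9 | 9 -> True
Step 4: Sum = 9

9


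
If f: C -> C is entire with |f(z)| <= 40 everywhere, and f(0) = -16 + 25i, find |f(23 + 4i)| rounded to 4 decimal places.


Step 1: By Liouville's theorem, a bounded entire function is constant.
Step 2: f(z) = f(0) = -16 + 25i for all z.
Step 3: |f(w)| = |-16 + 25i| = sqrt(256 + 625)
Step 4: = 29.6816

29.6816


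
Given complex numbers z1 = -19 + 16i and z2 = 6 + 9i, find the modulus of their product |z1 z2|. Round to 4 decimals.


Step 1: |z1| = sqrt((-19)^2 + 16^2) = sqrt(617)
Step 2: |z2| = sqrt(6^2 + 9^2) = sqrt(117)
Step 3: |z1*z2| = |z1|*|z2| = sqrt(617) * sqrt(117) = sqrt(617 * 117) = sqrt(72189)
Step 4: = 268.6801

268.6801


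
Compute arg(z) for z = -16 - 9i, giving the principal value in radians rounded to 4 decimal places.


Step 1: z = -16 - 9i
Step 2: arg(z) = atan2(-9, -16)
Step 3: arg(z) = -2.6292

-2.6292


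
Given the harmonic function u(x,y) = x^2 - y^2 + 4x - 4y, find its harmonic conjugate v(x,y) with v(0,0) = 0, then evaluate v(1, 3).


Step 1: v_x = -u_y = 2y + 4
Step 2: v_y = u_x = 2x + 4
Step 3: v = 2xy + 4x + 4y + C
Step 4: v(0,0) = 0 => C = 0
Step 5: v(1, 3) = 22

22


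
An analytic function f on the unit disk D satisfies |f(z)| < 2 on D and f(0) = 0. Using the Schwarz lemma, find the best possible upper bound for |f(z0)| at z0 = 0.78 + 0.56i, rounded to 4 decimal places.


Step 1: g = f/2 maps D -> D with g(0) = 0, so by the Schwarz lemma |g(z)| <= |z|, i.e. |f(z)| <= 2|z|; this is sharp (f(z) = 2z).
Step 2: |z0|^2 = 0.78^2 + 0.56^2 = 0.922
Step 3: |z0| = sqrt(0.922) = 0.960208
Step 4: Best bound = 2 * |z0| = 2 * 0.960208 = 1.9204

1.9204


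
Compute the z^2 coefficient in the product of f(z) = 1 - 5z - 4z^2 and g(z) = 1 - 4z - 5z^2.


Step 1: z^2 term in f*g comes from: (1)*(-5z^2) + (-5z)*(-4z) + (-4z^2)*(1)
Step 2: = -5 + 20 - 4
Step 3: = 11

11


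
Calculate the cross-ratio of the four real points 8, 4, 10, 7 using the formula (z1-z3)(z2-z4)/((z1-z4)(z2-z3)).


Step 1: (z1-z3)(z2-z4) = (-2) * (-3) = 6
Step 2: (z1-z4)(z2-z3) = 1 * (-6) = -6
Step 3: Cross-ratio = -6/6 = -1

-1


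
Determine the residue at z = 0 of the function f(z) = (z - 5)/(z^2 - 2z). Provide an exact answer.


Step 1: Q(z) = z^2 - 2z = (z)(z - 2)
Step 2: Q'(z) = 2z - 2
Step 3: Q'(0) = -2, P(0) = -5
Step 4: Res = P(0)/Q'(0) = -5/(-2) = 5/2

5/2


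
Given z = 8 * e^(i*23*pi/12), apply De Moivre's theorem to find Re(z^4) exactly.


Step 1: By De Moivre's theorem, z^4 = 8^4 * e^(i*4*23*pi/12) = 4096 * (cos(23*pi/3) + i*sin(23*pi/3))
Step 2: |z|^4 = 8^4 = 4096
Step 3: Reduce the angle mod 2*pi: 23*pi/3 - 6*pi = 5*pi/3
Step 4: cos(5*pi/3) = 1/2
Step 5: Re(z^4) = 4096 * 1/2 = 2048

2048


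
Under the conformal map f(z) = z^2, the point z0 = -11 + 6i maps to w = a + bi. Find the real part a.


Step 1: z0 = -11 + 6i
Step 2: z0^2 = (-11)^2 - 6^2 - 132i
Step 3: real part = 121 - 36 = 85

85


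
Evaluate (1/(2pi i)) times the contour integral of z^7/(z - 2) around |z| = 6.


Step 1: f(z) = z^7, a = 2 is inside |z| = 6
Step 2: By Cauchy integral formula: (1/(2pi*i)) * integral = f(a)
Step 3: f(2) = 2^7 = 128

128


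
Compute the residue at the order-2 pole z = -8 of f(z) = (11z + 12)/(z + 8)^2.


Step 1: Pole of order 2 at z = -8
Step 2: Res = lim d/dz [(z + 8)^2 * f(z)] as z -> -8
Step 3: (z + 8)^2 * f(z) = 11z + 12
Step 4: d/dz[11z + 12] = 11

11


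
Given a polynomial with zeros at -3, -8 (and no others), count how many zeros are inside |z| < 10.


Step 1: Check each root:
  z = -3: |-3| = 3 < 10
  z = -8: |-8| = 8 < 10
Step 2: Count = 2

2


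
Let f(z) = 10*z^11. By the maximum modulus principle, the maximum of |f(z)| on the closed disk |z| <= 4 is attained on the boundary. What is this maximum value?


Step 1: On |z| = 4, |f(z)| = 10 * |z|^11 = 10 * 4^11
Step 2: By maximum modulus principle, maximum is on boundary.
Step 3: Maximum = 10 * 4194304 = 41943040

41943040


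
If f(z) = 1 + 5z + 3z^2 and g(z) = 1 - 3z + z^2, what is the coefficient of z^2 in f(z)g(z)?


Step 1: z^2 term in f*g comes from: (1)*(z^2) + (5z)*(-3z) + (3z^2)*(1)
Step 2: = 1 - 15 + 3
Step 3: = -11

-11


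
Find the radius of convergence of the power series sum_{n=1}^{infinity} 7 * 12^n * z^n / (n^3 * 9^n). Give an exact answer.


Step 1: General term a_n = 7 * 12^n / (n^3 * 9^n)
Step 2: By the root test, |a_n|^(1/n) = 7^(1/n) * 12 / (n^(3/n) * 9) -> 12/9 as n -> infinity (since 7^(1/n) -> 1 and n^(3/n) -> 1)
Step 3: R = 1/lim|a_n|^(1/n) = 9/12 = 3/4

3/4


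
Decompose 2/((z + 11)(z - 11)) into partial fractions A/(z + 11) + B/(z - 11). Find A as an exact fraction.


Step 1: Multiply both sides by (z + 11) and set z = -11
Step 2: A = 2 / (-11 - 11)
Step 3: A = 2 / (-22)
Step 4: A = -1/11

-1/11


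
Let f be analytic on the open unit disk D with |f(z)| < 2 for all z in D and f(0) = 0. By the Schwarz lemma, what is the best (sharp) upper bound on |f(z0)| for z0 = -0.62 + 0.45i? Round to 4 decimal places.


Step 1: g = f/2 maps D -> D with g(0) = 0, so by the Schwarz lemma |g(z)| <= |z|, i.e. |f(z)| <= 2|z|; this is sharp (f(z) = 2z).
Step 2: |z0|^2 = (-0.62)^2 + 0.45^2 = 0.5869
Step 3: |z0| = sqrt(0.5869) = 0.766094
Step 4: Best bound = 2 * |z0| = 2 * 0.766094 = 1.5322

1.5322


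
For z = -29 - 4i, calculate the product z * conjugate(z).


Step 1: conj(z) = -29 + 4i
Step 2: z * conj(z) = (-29)^2 + (-4)^2
Step 3: = 841 + 16 = 857

857


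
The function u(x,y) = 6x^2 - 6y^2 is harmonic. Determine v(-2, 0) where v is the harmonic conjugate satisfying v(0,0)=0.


Step 1: v_x = -u_y = 12y + 0
Step 2: v_y = u_x = 12x + 0
Step 3: v = 12xy + C
Step 4: v(0,0) = 0 => C = 0
Step 5: v(-2, 0) = 0

0


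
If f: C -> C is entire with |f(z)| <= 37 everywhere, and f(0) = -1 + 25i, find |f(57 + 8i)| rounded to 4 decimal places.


Step 1: By Liouville's theorem, a bounded entire function is constant.
Step 2: f(z) = f(0) = -1 + 25i for all z.
Step 3: |f(w)| = |-1 + 25i| = sqrt(1 + 625)
Step 4: = 25.02

25.02


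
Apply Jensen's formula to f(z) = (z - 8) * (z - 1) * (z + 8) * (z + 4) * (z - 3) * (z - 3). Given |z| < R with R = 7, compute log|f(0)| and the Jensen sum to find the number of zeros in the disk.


Jensen's formula: (1/2pi)*integral log|f(Re^it)|dt = log|f(0)| + sum_{|a_k|<R} log(R/|a_k|)
Step 1: f(0) = (-8) * (-1) * 8 * 4 * (-3) * (-3) = 2304
Step 2: log|f(0)| = log|8| + log|1| + log|-8| + log|-4| + log|3| + log|3| = 7.7424
Step 3: Zeros inside |z| < 7: 1, -4, 3, 3
Step 4: Jensen sum = log(7/1) + log(7/4) + log(7/3) + log(7/3) = 4.2001
Step 5: n(R) = number of terms in the Jensen sum = count of zeros inside |z| < 7 = 4

4


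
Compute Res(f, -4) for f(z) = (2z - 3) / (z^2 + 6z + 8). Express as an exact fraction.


Step 1: Q(z) = z^2 + 6z + 8 = (z + 4)(z + 2)
Step 2: Q'(z) = 2z + 6
Step 3: Q'(-4) = -2, P(-4) = -11
Step 4: Res = P(-4)/Q'(-4) = -11/(-2) = 11/2

11/2


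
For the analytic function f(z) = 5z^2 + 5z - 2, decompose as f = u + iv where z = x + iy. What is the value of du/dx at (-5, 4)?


Step 1: f(z) = 5(x+iy)^2 + 5(x+iy) - 2
Step 2: u = 5(x^2 - y^2) + 5x - 2
Step 3: u_x = 10x + 5
Step 4: At (-5, 4): u_x = -50 + 5 = -45

-45


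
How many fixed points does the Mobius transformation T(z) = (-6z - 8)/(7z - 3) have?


Step 1: Fixed points satisfy T(z) = z
Step 2: 7z^2 + 3z + 8 = 0
Step 3: Discriminant = 3^2 - 4*7*8 = -215
Step 4: Number of fixed points = 2

2


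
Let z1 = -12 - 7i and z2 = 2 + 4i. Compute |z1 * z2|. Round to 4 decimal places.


Step 1: |z1| = sqrt((-12)^2 + (-7)^2) = sqrt(193)
Step 2: |z2| = sqrt(2^2 + 4^2) = sqrt(20)
Step 3: |z1*z2| = |z1|*|z2| = sqrt(193) * sqrt(20) = sqrt(193 * 20) = sqrt(3860)
Step 4: = 62.1289

62.1289


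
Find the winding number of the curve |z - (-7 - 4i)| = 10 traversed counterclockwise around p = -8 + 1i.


Step 1: Center c = (-7, -4), radius = 10
Step 2: |p - c|^2 = (-1)^2 + 5^2 = 26
Step 3: r^2 = 100
Step 4: |p-c| < r so winding number = 1

1


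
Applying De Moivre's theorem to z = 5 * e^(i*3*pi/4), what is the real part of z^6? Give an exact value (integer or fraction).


Step 1: By De Moivre's theorem, z^6 = 5^6 * e^(i*6*3*pi/4) = 15625 * (cos(9*pi/2) + i*sin(9*pi/2))
Step 2: |z|^6 = 5^6 = 15625
Step 3: Reduce the angle mod 2*pi: 9*pi/2 - 4*pi = pi/2
Step 4: cos(pi/2) = 0
Step 5: Re(z^6) = 15625 * 0 = 0

0


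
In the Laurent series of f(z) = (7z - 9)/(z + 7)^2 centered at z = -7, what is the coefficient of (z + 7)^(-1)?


Step 1: Write the numerator in powers of (z + 7): 7z - 9 = 7(z + 7) + (7*(-7) - 9) = 7(z + 7) - 58
Step 2: Divide by (z + 7)^2: f(z) = -58(z + 7)^(-2) + 7(z + 7)^(-1)
Step 3: This finite sum is the Laurent series of f about z = -7.
Step 4: Coefficient of (z + 7)^(-1) = coefficient of (z + 7) in the re-centred numerator = 7

7


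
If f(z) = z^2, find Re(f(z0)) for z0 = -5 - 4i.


Step 1: z0 = -5 - 4i
Step 2: z0^2 = (-5)^2 - (-4)^2 + 40i
Step 3: real part = 25 - 16 = 9

9


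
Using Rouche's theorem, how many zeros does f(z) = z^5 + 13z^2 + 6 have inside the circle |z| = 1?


Step 1: On |z| = 1 the three terms have sizes |z^5| = 1^5 = 1, |13z^2| = 13*1^2 = 13, |6| = 6
Step 2: The dominant term is g(z) = 13z^2; let h(z) = z^5 + 6 so f = g + h
Step 3: On |z| = 1: |g| = 13 and |h| <= 1 + 6 = 7
Step 4: Since 13 > 7, |h| < |g| on |z| = 1, so by Rouche f has the same number of zeros as g inside |z| < 1
Step 5: g(z) = 13z^2 has 2 zeros (at the origin, multiplicity 2) inside |z| < 1. Answer = 2

2


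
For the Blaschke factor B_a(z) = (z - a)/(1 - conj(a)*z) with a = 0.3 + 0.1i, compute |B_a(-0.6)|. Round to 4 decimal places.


Step 1: Numerator z0 - a = -0.6 - (0.3 + 0.1i) = -0.9 - 0.1i
Step 2: Denominator 1 - conj(a)*z0 = 1 - (0.3 - 0.1i)*(-0.6) = 1.18 - 0.06i
Step 3: |z0 - a|^2 = (-0.9)^2 + (-0.1)^2 = 0.82; |1 - conj(a)*z0|^2 = 1.18^2 + (-0.06)^2 = 1.396
Step 4: |B_a(-0.6)| = sqrt(0.82 / 1.396) = sqrt(0.587393)
Step 5: = 0.7664

0.7664


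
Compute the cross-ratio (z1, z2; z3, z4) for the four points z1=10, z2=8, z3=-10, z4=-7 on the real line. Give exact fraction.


Step 1: (z1-z3)(z2-z4) = 20 * 15 = 300
Step 2: (z1-z4)(z2-z3) = 17 * 18 = 306
Step 3: Cross-ratio = 300/306 = 50/51

50/51


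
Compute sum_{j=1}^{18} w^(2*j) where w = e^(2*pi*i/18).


Step 1: The sum sum_{j=1}^{n} w^(k*j) equals n if n | k, else 0.
Step 2: Here n = 18, k = 2
Step 3: Does n divide k? 18 | 2 -> False
Step 4: Sum = 0

0


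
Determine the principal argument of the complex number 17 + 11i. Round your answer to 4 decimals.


Step 1: z = 17 + 11i
Step 2: arg(z) = atan2(11, 17)
Step 3: arg(z) = 0.5743

0.5743


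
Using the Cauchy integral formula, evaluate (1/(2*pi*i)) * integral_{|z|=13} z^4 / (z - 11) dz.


Step 1: f(z) = z^4, a = 11 is inside |z| = 13
Step 2: By Cauchy integral formula: (1/(2pi*i)) * integral = f(a)
Step 3: f(11) = 11^4 = 14641

14641


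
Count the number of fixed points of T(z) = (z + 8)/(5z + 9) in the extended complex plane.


Step 1: Fixed points satisfy T(z) = z
Step 2: 5z^2 + 8z - 8 = 0
Step 3: Discriminant = 8^2 - 4*5*(-8) = 224
Step 4: Number of fixed points = 2

2


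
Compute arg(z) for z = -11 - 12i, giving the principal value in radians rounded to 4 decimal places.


Step 1: z = -11 - 12i
Step 2: arg(z) = atan2(-12, -11)
Step 3: arg(z) = -2.3127

-2.3127


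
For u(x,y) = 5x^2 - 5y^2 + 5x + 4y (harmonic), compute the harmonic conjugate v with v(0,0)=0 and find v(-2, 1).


Step 1: v_x = -u_y = 10y - 4
Step 2: v_y = u_x = 10x + 5
Step 3: v = 10xy - 4x + 5y + C
Step 4: v(0,0) = 0 => C = 0
Step 5: v(-2, 1) = -7

-7


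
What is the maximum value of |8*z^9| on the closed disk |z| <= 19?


Step 1: On |z| = 19, |f(z)| = 8 * |z|^9 = 8 * 19^9
Step 2: By maximum modulus principle, maximum is on boundary.
Step 3: Maximum = 8 * 322687697779 = 2581501582232

2581501582232


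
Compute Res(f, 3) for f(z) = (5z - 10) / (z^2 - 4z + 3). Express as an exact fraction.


Step 1: Q(z) = z^2 - 4z + 3 = (z - 3)(z - 1)
Step 2: Q'(z) = 2z - 4
Step 3: Q'(3) = 2, P(3) = 5
Step 4: Res = P(3)/Q'(3) = 5/2 = 5/2

5/2


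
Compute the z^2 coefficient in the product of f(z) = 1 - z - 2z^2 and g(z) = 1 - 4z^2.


Step 1: z^2 term in f*g comes from: (1)*(-4z^2) + (-z)*(0) + (-2z^2)*(1)
Step 2: = -4 + 0 - 2
Step 3: = -6

-6


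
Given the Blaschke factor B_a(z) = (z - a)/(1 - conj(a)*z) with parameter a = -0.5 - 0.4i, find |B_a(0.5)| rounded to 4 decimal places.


Step 1: Numerator z0 - a = 0.5 - (-0.5 - 0.4i) = 1 + 0.4i
Step 2: Denominator 1 - conj(a)*z0 = 1 - (-0.5 + 0.4i)*0.5 = 1.25 - 0.2i
Step 3: |z0 - a|^2 = 1^2 + 0.4^2 = 1.16; |1 - conj(a)*z0|^2 = 1.25^2 + (-0.2)^2 = 1.6025
Step 4: |B_a(0.5)| = sqrt(1.16 / 1.6025) = sqrt(0.723869)
Step 5: = 0.8508

0.8508


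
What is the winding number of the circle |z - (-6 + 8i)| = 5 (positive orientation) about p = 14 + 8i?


Step 1: Center c = (-6, 8), radius = 5
Step 2: |p - c|^2 = 20^2 + 0^2 = 400
Step 3: r^2 = 25
Step 4: |p-c| > r so winding number = 0

0


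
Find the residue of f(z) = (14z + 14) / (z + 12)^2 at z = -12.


Step 1: Pole of order 2 at z = -12
Step 2: Res = lim d/dz [(z + 12)^2 * f(z)] as z -> -12
Step 3: (z + 12)^2 * f(z) = 14z + 14
Step 4: d/dz[14z + 14] = 14

14
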